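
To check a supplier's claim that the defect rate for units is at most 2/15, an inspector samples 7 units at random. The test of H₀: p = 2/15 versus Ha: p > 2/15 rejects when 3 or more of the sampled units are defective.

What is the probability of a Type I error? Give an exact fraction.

623128/11390625

α = P(reject H₀ | H₀ true) = P(S ≥ 3 | p = 2/15), S ~ Binomial(7, 2/15).
α = 1 − P(S ≤ 2) = 1 − 10767497/11390625 = 623128/11390625.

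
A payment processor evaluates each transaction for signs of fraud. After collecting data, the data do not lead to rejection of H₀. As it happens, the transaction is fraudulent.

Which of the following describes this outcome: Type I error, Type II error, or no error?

Type II error

The conventional null hypothesis here is that the transaction is legitimate.
H₀ was not rejected, but H₀ is actually false.
Failing to reject a false null hypothesis is a Type II error (false negative).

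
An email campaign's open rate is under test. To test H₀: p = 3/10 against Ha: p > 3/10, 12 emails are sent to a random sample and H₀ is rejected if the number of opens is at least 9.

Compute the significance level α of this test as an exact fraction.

Under H₀, X ~ Binomial(12, 3/10), and α = P(X ≥ 9).
Adding the binomial terms for j = 9 through 12 with p = 3/10 yields 338331087/200000000000.

338331087/200000000000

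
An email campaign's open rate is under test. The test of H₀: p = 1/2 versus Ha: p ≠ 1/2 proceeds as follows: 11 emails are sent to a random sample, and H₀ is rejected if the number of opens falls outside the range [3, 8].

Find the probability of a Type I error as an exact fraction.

Under H₀, Y ~ Binomial(11, 1/2); α is the probability of landing in either tail, P(Y ≤ 2) + P(Y ≥ 9).
The two tails are symmetric, so α = 2·(1 + 11 + 55)/2^11 = 134/2048 = 67/1024.

67/1024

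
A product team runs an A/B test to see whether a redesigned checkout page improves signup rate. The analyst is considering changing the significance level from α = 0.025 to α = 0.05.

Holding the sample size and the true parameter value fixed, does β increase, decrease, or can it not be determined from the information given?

With a larger α the critical value moves toward the center, so more of the Ha sampling distribution lies in the rejection region.

It decreases.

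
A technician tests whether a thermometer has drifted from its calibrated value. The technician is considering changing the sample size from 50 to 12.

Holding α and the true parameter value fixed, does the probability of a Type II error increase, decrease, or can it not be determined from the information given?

Reducing n widens both sampling distributions, so the test has less ability to distinguish Ha from H₀.

It increases.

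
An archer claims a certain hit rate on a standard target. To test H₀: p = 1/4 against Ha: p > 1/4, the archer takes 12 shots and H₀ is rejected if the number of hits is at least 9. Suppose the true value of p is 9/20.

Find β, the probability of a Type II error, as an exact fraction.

Under the alternative p = 9/20, X ~ Binomial(12, 9/20); β is the probability the test does not reject, P(X < 9).
Adding the binomial probabilities P(X=0)+…+P(X=8) at p = 9/20 gives 790057068555953/819200000000000.

790057068555953/819200000000000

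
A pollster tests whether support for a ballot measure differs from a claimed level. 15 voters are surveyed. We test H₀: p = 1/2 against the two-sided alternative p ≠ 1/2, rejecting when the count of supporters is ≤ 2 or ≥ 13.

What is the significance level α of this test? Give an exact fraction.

α = P(Y ≤ 2 or Y ≥ 13 | p = 1/2), Y ~ Binomial(15, 1/2).
The two tails are symmetric, so α = 2·(1 + 15 + 105)/2^15 = 242/32768 = 121/16384.

121/16384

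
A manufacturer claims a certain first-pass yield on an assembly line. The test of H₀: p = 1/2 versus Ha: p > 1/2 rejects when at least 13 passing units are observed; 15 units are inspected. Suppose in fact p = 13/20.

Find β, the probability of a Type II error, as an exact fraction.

β = P(fail to reject H₀ | Ha true) = P(X ≤ 12 | p = 13/20), X ~ Binomial(15, 13/20).
Summing C(15,j)·(13/20)^j·(7/20)^{15-j} for j = 0..12 gives 30745097163070342213/32768000000000000000.

30745097163070342213/32768000000000000000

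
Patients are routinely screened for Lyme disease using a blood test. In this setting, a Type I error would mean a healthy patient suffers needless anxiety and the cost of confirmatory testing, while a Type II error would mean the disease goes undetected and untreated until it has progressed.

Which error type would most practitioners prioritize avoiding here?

Type II error

The Type II consequence (the disease goes undetected and untreated until it has progressed) is more severe than the Type I consequence (a healthy patient suffers needless anxiety and the cost of confirmatory testing).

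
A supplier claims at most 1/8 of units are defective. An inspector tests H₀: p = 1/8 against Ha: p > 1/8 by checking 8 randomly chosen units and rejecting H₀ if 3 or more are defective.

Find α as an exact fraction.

1129899/16777216

α = P(reject H₀ | H₀ true) = P(Y ≥ 3 | p = 1/8), Y ~ Binomial(8, 1/8).
Computing the lower-tail complement: 1 − 15647317/16777216 = 1129899/16777216.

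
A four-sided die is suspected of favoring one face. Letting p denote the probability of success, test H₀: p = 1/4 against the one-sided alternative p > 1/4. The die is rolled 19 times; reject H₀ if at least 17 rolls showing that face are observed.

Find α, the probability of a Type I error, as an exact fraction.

α = P(reject H₀ | H₀ true) = P(K ≥ 17 | p = 1/4), with K ~ Binomial(19, 1/4).
Adding the binomial terms for j = 17 through 19 with p = 1/4 yields 1597/274877906944.

1597/274877906944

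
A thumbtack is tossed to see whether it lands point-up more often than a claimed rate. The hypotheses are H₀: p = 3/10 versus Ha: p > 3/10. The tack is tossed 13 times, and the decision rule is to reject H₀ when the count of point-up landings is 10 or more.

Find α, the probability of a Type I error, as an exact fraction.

Under H₀, X ~ Binomial(13, 3/10), and α = P(X ≥ 10).
Adding the binomial terms for j = 10 through 13 with p = 3/10 yields 651960009/1000000000000.

651960009/1000000000000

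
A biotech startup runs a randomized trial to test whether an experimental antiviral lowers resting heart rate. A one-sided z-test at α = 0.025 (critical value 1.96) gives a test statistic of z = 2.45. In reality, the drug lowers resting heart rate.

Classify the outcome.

The conventional null hypothesis is that the drug has no effect on resting heart rate.
Since z = 2.45 > z* = 1.96, H₀ is rejected.
H₀ is false (actually the drug lowers resting heart rate).
The decision matches the true state — no error.

No error — this is a correct decision.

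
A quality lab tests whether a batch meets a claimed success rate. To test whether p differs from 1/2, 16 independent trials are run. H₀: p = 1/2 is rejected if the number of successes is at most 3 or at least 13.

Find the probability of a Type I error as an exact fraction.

The significance level is the null-hypothesis probability of the rejection region {≤3} ∪ {≥13}.
Each tail has probability (1 + 16 + 120 + 560)/65536; doubling gives α = 1394/65536 = 697/32768.

697/32768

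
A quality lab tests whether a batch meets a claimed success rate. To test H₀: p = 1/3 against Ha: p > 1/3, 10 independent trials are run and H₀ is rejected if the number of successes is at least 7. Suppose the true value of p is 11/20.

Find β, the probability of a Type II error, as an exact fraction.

1878942860721/2560000000000

Under the alternative p = 11/20, Y ~ Binomial(10, 11/20); β is the probability the test does not reject, P(Y < 7).
Summing C(10,j)·(11/20)^j·(9/20)^{10-j} for j = 0..6 gives 1878942860721/2560000000000.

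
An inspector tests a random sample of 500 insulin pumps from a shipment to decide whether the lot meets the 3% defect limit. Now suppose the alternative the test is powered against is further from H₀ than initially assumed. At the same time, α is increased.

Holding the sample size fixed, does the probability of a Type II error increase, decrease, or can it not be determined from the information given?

The further the true parameter sits from the null value, the more of the Ha sampling distribution falls in the rejection region. With a larger α the critical value moves toward the center, so more of the Ha sampling distribution lies in the rejection region. Both changes push β in the same direction.

It decreases.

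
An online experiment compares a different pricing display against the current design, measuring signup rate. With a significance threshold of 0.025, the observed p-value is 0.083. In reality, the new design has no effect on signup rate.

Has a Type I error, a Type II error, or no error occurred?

Neither — the decision is correct.

The conventional null hypothesis is that the new design has no effect on signup rate.
Since p = 0.083 ≥ α = 0.025, H₀ is not rejected.
H₀ is true (actually the new design has no effect on signup rate).
The decision matches the true state — no error.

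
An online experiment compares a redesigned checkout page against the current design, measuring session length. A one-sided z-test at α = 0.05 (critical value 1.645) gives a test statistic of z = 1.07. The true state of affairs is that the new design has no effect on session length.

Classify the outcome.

No error (correct decision).

The conventional null hypothesis is that the new design has no effect on session length.
Since z = 1.07 ≤ z* = 1.645, H₀ is not rejected.
H₀ is true (actually the new design has no effect on session length).
The decision matches the true state — no error.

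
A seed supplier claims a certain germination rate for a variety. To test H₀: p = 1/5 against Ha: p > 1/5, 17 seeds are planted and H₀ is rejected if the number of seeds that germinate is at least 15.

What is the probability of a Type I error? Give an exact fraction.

449/152587890625

α = P(reject H₀ | H₀ true) = P(Y ≥ 15 | p = 1/5), with Y ~ Binomial(17, 1/5).
Adding the binomial terms for j = 15 through 17 with p = 1/5 yields 449/152587890625.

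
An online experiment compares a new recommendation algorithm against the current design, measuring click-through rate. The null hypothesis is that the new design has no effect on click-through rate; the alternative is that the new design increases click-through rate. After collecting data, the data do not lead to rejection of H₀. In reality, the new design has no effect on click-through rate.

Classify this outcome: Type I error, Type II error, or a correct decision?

The test retained a true H₀ — the decision matches the true state.

No error (correct decision).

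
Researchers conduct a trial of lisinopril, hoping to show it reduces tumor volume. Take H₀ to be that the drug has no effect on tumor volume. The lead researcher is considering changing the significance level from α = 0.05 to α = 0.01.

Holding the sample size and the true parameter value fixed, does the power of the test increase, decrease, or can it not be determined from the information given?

It decreases.

A smaller α moves the rejection region further into the tail. With the alternative true, more outcomes now fall outside the rejection region, so failing to reject becomes more likely.
Since power = 1 − β and β increases, power decreases.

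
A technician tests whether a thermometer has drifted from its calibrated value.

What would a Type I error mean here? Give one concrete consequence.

A Type I error would mean concluding that the instrument has drifted out of calibration when in fact the instrument is correctly calibrated. Consequence: a properly working instrument is taken offline unnecessarily.

With the conventional null hypothesis that the instrument is correctly calibrated:
A Type I error is rejecting H₀ when H₀ is true.
Here that means pulling the instrument for recalibration when actually the instrument is correctly calibrated.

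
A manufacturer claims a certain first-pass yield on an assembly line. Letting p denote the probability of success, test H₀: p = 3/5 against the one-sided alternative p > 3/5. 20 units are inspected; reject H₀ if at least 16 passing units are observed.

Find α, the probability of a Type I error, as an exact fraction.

4859156913201/95367431640625

Under H₀, S ~ Binomial(20, 3/5), and α = P(S ≥ 16).
Summing C(20,j)(3/5)^j(2/5)^{20−j} for j = 16,…,20 gives 4859156913201/95367431640625.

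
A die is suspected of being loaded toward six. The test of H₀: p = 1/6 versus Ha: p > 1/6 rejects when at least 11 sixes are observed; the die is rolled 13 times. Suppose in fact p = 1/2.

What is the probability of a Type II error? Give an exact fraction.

2025/2048

A Type II error is failing to reject when Ha holds: with p = 1/2, β = P(X ≤ 10).
Summing C(13,j)·(1/2)^j·(1/2)^{13-j} for j = 0..10 gives 2025/2048.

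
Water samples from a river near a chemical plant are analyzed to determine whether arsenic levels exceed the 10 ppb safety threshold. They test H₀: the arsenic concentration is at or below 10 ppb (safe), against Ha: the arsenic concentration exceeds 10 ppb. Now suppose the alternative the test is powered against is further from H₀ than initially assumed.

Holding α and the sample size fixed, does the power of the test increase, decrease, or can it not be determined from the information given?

A bigger departure from H₀ is easier for the test to detect, so it fails to reject less often.
Since power = 1 − β and β decreases, power increases.

It increases.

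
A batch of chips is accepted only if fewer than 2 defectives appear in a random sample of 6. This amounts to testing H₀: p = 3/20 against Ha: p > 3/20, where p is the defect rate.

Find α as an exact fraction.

2861001/12800000

The significance level is the probability, assuming p = 3/20, of seeing 2 or more defectives in 6 draws.
α = 1 − P(X ≤ 1) = 1 − 9938999/12800000 = 2861001/12800000.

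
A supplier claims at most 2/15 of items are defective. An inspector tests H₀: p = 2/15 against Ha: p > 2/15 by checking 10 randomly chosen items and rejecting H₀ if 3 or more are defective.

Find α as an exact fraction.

26623460512/192216796875

α = P(reject H₀ | H₀ true) = P(K ≥ 3 | p = 2/15), K ~ Binomial(10, 2/15).
Via the complement, α = 1 − Σ_{j=0}^{2} C(10,j)(2/15)^j(13/15)^{10-j} = 26623460512/192216796875.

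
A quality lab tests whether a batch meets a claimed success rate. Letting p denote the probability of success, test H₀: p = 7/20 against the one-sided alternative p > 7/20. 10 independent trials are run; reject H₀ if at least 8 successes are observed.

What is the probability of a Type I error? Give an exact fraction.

The Type I error probability is α = P(Y ≥ 8) computed under H₀, where Y ~ Binomial(10, 7/20).
Summing C(10,j)(7/20)^j(13/20)^{10−j} for j = 8,…,10 gives 12342438941/2560000000000.

12342438941/2560000000000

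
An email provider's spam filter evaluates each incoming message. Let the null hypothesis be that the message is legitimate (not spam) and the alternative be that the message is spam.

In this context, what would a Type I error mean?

A Type I error would mean concluding that the message is spam when in fact the message is legitimate (not spam).

A Type I error is rejecting H₀ when H₀ is true.
Here that means sending the message to the spam folder when actually the message is legitimate (not spam).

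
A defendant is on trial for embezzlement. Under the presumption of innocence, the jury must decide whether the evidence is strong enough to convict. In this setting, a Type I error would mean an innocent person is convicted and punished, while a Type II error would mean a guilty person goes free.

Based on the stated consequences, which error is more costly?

The Type I consequence (an innocent person is convicted and punished) is more severe than the Type II consequence (a guilty person goes free).

Type I error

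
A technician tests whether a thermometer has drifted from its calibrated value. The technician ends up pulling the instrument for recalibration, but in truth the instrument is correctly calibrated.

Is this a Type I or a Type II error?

Type I error

The null hypothesis here is that the instrument is correctly calibrated.
'Pulling the instrument for recalibration' corresponds to rejecting H₀.
H₀ was rejected but H₀ is true — a Type I error (false positive).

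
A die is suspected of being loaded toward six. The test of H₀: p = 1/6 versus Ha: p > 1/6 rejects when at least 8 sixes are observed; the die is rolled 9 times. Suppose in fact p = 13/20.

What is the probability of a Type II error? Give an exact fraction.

A Type II error is failing to reject when Ha holds: with p = 13/20, β = P(S ≤ 7).
Adding the binomial probabilities P(S=0)+…+P(S=7) at p = 13/20 gives 112501116301/128000000000.

112501116301/128000000000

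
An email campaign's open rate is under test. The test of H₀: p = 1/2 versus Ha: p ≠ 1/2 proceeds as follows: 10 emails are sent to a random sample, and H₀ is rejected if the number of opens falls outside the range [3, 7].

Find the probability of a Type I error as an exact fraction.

7/64

The significance level is the null-hypothesis probability of the rejection region {≤2} ∪ {≥8}.
The two tails are symmetric, so α = 2·(1 + 10 + 45)/2^10 = 112/1024 = 7/64.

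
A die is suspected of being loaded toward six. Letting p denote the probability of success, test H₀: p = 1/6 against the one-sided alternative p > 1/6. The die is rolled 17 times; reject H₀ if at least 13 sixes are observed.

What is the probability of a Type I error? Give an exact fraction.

787993/8463329722368

The Type I error probability is α = P(S ≥ 13) computed under H₀, where S ~ Binomial(17, 1/6).
Adding the binomial terms for j = 13 through 17 with p = 1/6 yields 787993/8463329722368.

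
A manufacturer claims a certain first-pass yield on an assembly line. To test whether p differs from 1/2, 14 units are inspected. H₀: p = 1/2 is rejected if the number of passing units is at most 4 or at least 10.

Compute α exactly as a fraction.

1471/8192

α = P(Y ≤ 4 or Y ≥ 10 | p = 1/2), Y ~ Binomial(14, 1/2).
The two tails are symmetric, so α = 2·(1 + 14 + 91 + 364 + 1001)/2^14 = 2942/16384 = 1471/8192.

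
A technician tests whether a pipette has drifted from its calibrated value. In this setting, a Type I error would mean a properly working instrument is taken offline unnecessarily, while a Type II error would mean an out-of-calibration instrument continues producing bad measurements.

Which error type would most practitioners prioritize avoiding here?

Type II error

The Type II consequence (an out-of-calibration instrument continues producing bad measurements) is more severe than the Type I consequence (a properly working instrument is taken offline unnecessarily).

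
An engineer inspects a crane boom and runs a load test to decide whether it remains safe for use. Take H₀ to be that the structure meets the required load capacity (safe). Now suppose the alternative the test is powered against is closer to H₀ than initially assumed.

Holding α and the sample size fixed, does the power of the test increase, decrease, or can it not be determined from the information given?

It decreases.

When the true parameter is near the null value, the test has a harder time distinguishing Ha from H₀.
Since power = 1 − β and β increases, power decreases.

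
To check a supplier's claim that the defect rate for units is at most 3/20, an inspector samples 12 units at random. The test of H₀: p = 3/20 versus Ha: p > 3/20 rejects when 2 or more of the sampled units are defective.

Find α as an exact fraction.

α = P(reject H₀ | H₀ true) = P(Y ≥ 2 | p = 3/20), Y ~ Binomial(12, 3/20).
Via the complement, α = 1 − Σ_{j=0}^{1} C(12,j)(3/20)^j(17/20)^{12-j} = 2279589495695451/4096000000000000.

2279589495695451/4096000000000000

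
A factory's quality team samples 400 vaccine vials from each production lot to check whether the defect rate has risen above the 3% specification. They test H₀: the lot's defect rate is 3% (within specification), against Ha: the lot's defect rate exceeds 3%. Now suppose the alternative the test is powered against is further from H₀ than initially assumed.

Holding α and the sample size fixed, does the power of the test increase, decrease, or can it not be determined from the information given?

It increases.

The further the true parameter sits from the null value, the more of the Ha sampling distribution falls in the rejection region.
Since power = 1 − β and β decreases, power increases.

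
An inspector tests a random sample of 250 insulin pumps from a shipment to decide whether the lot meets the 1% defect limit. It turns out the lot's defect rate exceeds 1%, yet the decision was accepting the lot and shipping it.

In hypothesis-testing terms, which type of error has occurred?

Type II error

The null hypothesis here is that the lot's defect rate is 1% (within specification).
'Accepting the lot and shipping it' corresponds to failing to reject H₀.
H₀ was not rejected but H₀ is false — a Type II error (false negative).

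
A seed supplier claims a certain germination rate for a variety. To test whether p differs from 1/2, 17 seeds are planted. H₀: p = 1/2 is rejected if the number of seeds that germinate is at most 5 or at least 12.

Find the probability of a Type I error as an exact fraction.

α = P(Y ≤ 5 or Y ≥ 12 | p = 1/2), Y ~ Binomial(17, 1/2).
The two tails are symmetric, so α = 2·(1 + 17 + 136 + 680 + 2380 + 6188)/2^17 = 18804/131072 = 4701/32768.

4701/32768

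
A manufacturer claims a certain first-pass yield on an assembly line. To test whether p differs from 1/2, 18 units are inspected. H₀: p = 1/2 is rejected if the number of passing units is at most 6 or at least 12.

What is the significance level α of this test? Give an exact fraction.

The significance level is the null-hypothesis probability of the rejection region {≤6} ∪ {≥12}.
Each tail has probability (1 + 18 + 153 + 816 + 3060 + 8568 + 18564)/262144; doubling gives α = 62360/262144 = 7795/32768.

7795/32768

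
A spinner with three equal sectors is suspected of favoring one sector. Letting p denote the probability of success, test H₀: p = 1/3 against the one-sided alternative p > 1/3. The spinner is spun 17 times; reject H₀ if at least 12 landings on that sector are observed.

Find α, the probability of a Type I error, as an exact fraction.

α = P(reject H₀ | H₀ true) = P(Y ≥ 12 | p = 1/3), with Y ~ Binomial(17, 1/3).
Summing C(17,j)(1/3)^j(2/3)^{17−j} for j = 12,…,17 gives 80705/43046721.

80705/43046721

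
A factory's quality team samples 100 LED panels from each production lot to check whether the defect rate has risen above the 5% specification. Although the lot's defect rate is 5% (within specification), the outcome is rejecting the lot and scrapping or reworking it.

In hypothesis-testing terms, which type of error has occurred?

The null hypothesis here is that the lot's defect rate is 5% (within specification).
'Rejecting the lot and scrapping or reworking it' corresponds to rejecting H₀.
H₀ was rejected but H₀ is true — a Type I error (false positive).

Type I error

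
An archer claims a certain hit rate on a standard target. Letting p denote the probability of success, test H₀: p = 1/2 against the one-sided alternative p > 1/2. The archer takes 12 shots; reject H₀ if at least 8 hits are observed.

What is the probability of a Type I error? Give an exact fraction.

The Type I error probability is α = P(X ≥ 8) computed under H₀, where X ~ Binomial(12, 1/2).
P(X ≥ 8) = [C(12,8) + C(12,9) + C(12,10) + C(12,11) + C(12,12)] / 2^12 = (495 + 220 + 66 + 12 + 1) / 4096 = 794/4096 = 397/2048.

397/2048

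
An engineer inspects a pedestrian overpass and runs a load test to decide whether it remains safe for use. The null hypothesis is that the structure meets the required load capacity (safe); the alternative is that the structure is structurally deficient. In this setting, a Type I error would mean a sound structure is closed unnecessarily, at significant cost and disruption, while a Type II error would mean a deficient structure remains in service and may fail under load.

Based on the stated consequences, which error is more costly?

The Type II consequence (a deficient structure remains in service and may fail under load) is more severe than the Type I consequence (a sound structure is closed unnecessarily, at significant cost and disruption).

Type II error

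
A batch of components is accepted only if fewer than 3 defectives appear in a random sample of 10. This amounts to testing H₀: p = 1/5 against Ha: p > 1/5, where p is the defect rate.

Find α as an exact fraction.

3146489/9765625

Under H₀, X ~ Binomial(10, 1/5); the Type I error rate is P(X ≥ 3).
Computing the lower-tail complement: 1 − 6619136/9765625 = 3146489/9765625.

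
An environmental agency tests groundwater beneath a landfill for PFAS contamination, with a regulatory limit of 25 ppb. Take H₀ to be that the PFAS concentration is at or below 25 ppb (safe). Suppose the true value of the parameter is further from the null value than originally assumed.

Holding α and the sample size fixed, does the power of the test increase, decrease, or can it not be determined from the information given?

It increases.

A larger true effect moves the Ha sampling distribution further from the H₀ critical value, making rejection more likely when Ha is true.
Since power = 1 − β and β decreases, power increases.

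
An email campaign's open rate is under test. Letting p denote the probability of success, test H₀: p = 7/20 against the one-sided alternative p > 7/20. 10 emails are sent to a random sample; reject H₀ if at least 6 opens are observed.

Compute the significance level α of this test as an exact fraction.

486062490487/5120000000000

α = P(reject H₀ | H₀ true) = P(S ≥ 6 | p = 7/20), with S ~ Binomial(10, 7/20).
Adding the binomial terms for j = 6 through 10 with p = 7/20 yields 486062490487/5120000000000.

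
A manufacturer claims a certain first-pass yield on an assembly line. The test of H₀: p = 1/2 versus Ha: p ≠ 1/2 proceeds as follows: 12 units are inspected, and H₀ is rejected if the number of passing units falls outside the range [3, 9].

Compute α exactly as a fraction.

α = P(S ≤ 2 or S ≥ 10 | p = 1/2), S ~ Binomial(12, 1/2).
The two tails are symmetric, so α = 2·(1 + 12 + 66)/2^12 = 158/4096 = 79/2048.

79/2048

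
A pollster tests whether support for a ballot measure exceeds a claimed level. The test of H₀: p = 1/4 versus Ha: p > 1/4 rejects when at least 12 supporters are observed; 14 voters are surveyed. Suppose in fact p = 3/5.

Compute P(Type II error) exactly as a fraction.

5860647088/6103515625

Under the alternative p = 3/5, S ~ Binomial(14, 3/5); β is the probability the test does not reject, P(S < 12).
Summing C(14,j)·(3/5)^j·(2/5)^{14-j} for j = 0..11 gives 5860647088/6103515625.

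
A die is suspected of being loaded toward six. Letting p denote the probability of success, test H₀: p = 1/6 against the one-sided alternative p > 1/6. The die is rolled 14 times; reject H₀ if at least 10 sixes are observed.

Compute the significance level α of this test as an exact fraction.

673471/78364164096

Under H₀, Y ~ Binomial(14, 1/6), and α = P(Y ≥ 10).
Adding the binomial terms for j = 10 through 14 with p = 1/6 yields 673471/78364164096.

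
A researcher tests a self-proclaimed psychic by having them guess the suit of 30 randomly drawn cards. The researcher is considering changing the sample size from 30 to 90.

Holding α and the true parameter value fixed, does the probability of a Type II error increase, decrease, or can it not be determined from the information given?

A larger sample reduces the standard error, pulling the sampling distribution under Ha further from the non-rejection region.

It decreases.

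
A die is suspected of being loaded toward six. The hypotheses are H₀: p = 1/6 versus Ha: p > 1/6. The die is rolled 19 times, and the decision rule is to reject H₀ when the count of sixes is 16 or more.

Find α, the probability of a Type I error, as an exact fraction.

α = P(reject H₀ | H₀ true) = P(Y ≥ 16 | p = 1/6), with Y ~ Binomial(19, 1/6).
P(Y ≥ 16) = Σ_{j=16}^{19} C(19,j)·(1/6)^j·(5/6)^{19-j} = 581/2821109907456.

581/2821109907456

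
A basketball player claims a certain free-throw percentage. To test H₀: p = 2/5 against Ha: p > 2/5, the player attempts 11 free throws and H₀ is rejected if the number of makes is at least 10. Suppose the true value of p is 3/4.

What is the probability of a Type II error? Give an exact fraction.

1683809/2097152

A Type II error is failing to reject when Ha holds: with p = 3/4, β = P(Y ≤ 9).
Summing C(11,j)·(3/4)^j·(1/4)^{11-j} for j = 0..9 gives 1683809/2097152.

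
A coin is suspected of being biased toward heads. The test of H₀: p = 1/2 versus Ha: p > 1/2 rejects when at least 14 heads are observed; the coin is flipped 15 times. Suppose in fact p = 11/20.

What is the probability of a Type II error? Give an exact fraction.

β = P(fail to reject H₀ | Ha true) = P(Y ≤ 13 | p = 11/20), Y ~ Binomial(15, 11/20).
Adding the binomial probabilities P(Y=0)+…+P(Y=13) at p = 11/20 gives 16356278262148423407/16384000000000000000.

16356278262148423407/16384000000000000000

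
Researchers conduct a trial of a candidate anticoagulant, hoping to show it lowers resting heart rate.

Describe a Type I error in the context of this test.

A Type I error would mean concluding that the drug lowers resting heart rate when in fact the drug has no effect on resting heart rate.

With the conventional null hypothesis that the drug has no effect on resting heart rate:
A Type I error is rejecting H₀ when H₀ is true.
Here that means concluding that the drug is effective when actually the drug has no effect on resting heart rate.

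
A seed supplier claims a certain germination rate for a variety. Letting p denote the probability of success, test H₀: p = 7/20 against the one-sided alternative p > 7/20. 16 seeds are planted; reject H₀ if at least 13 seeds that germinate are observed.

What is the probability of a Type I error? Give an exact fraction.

Under H₀, K ~ Binomial(16, 7/20), and α = P(K ≥ 13).
Adding the binomial terms for j = 13 through 16 with p = 7/20 yields 26795915385191141/131072000000000000000.

26795915385191141/131072000000000000000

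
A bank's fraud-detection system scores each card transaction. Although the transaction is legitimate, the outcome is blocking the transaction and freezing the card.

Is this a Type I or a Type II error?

Type I error

The null hypothesis here is that the transaction is legitimate.
'Blocking the transaction and freezing the card' corresponds to rejecting H₀.
H₀ was rejected but H₀ is true — a Type I error (false positive).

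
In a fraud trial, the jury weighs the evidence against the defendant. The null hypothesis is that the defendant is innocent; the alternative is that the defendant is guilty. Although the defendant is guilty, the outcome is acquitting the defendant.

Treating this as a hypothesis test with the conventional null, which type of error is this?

Type II error

'Acquitting the defendant' corresponds to failing to reject H₀.
H₀ was not rejected but H₀ is false — a Type II error (false negative).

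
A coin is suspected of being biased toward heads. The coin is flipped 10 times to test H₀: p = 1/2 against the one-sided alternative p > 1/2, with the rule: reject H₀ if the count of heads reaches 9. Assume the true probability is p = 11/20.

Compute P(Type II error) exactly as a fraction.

10001847283209/10240000000000

A Type II error is failing to reject when Ha holds: with p = 11/20, β = P(K ≤ 8).
Adding the binomial probabilities P(K=0)+…+P(K=8) at p = 11/20 gives 10001847283209/10240000000000.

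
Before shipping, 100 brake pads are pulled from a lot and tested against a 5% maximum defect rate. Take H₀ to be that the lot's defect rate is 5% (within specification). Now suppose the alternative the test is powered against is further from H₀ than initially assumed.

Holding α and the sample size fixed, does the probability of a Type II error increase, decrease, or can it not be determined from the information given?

It decreases.

A bigger departure from H₀ is easier for the test to detect, so it fails to reject less often.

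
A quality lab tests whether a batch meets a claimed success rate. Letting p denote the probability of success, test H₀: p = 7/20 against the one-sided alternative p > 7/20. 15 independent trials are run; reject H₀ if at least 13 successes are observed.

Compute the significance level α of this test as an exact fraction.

1856296550387713/32768000000000000000

α = P(reject H₀ | H₀ true) = P(K ≥ 13 | p = 7/20), with K ~ Binomial(15, 7/20).
P(K ≥ 13) = Σ_{j=13}^{15} C(15,j)·(7/20)^j·(13/20)^{15-j} = 1856296550387713/32768000000000000000.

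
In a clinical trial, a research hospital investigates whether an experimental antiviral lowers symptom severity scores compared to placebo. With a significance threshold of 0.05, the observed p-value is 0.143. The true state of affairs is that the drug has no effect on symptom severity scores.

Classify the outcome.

The conventional null hypothesis is that the drug has no effect on symptom severity scores.
Since p = 0.143 ≥ α = 0.05, H₀ is not rejected.
H₀ is true (actually the drug has no effect on symptom severity scores).
The decision matches the true state — no error.

No error (correct decision).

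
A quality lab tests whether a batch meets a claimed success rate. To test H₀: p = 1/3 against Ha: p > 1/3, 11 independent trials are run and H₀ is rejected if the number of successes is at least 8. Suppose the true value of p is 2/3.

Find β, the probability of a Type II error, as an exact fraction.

β = P(fail to reject H₀ | Ha true) = P(K ≤ 7 | p = 2/3), K ~ Binomial(11, 2/3).
Equivalently, β = 1 − P(K ≥ 8) = 31145/59049.

31145/59049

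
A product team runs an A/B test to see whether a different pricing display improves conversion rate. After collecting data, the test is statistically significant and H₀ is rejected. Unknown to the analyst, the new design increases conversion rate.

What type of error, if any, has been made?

No error — this is a correct decision.

The conventional null hypothesis here is that the new design has no effect on conversion rate.
The test rejected a false H₀ — the decision matches the true state.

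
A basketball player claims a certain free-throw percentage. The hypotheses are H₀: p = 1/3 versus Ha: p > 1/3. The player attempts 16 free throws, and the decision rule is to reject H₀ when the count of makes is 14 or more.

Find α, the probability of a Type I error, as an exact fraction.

The Type I error probability is α = P(X ≥ 14) computed under H₀, where X ~ Binomial(16, 1/3).
P(X ≥ 14) = Σ_{j=14}^{16} C(16,j)·(1/3)^j·(2/3)^{16-j} = 19/1594323.

19/1594323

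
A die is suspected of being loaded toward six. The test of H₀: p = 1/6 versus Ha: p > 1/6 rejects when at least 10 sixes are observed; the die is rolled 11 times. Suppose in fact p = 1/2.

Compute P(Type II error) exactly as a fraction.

509/512

β = P(fail to reject H₀ | Ha true) = P(Y ≤ 9 | p = 1/2), Y ~ Binomial(11, 1/2).
Summing C(11,j)·(1/2)^j·(1/2)^{11-j} for j = 0..9 gives 509/512.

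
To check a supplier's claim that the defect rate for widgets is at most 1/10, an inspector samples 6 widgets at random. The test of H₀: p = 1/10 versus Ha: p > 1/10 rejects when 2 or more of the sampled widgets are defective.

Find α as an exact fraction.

The significance level is the probability, assuming p = 1/10, of seeing 2 or more defectives in 6 draws.
Via the complement, α = 1 − Σ_{j=0}^{1} C(6,j)(1/10)^j(9/10)^{6-j} = 22853/200000.

22853/200000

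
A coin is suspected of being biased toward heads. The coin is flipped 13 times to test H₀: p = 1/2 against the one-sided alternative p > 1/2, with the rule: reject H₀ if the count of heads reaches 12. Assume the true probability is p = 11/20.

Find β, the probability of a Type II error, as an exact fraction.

A Type II error is failing to reject when Ha holds: with p = 11/20, β = P(X ≤ 11).
Adding the binomial probabilities P(X=0)+…+P(X=11) at p = 11/20 gives 636861571623279/640000000000000.

636861571623279/640000000000000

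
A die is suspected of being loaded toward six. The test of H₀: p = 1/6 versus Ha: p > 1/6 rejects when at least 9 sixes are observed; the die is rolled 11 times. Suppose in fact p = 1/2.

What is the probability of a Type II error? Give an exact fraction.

1981/2048

β = P(fail to reject H₀ | Ha true) = P(Y ≤ 8 | p = 1/2), Y ~ Binomial(11, 1/2).
Adding the binomial probabilities P(Y=0)+…+P(Y=8) at p = 1/2 gives 1981/2048.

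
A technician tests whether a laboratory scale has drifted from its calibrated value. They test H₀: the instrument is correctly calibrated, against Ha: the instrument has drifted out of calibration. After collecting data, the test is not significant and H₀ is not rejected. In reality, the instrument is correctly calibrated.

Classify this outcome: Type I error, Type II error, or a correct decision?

The test retained a true H₀ — the decision matches the true state.

No error (correct decision).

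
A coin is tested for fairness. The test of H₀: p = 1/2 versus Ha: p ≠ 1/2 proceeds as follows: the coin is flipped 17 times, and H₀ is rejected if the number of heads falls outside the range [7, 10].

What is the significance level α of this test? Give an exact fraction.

α = P(S ≤ 6 or S ≥ 11 | p = 1/2), S ~ Binomial(17, 1/2).
By symmetry, α = 2·P(S ≤ 6) = 2·(1 + 17 + 136 + 680 + 2380 + 6188 + 12376)/131072 = 43556/131072 = 10889/32768.

10889/32768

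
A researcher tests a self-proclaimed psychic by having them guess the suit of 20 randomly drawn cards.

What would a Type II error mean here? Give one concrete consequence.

With the conventional null hypothesis that the subject is guessing at random (p = 1/4):
A Type II error is failing to reject H₀ when H₀ is false.
Here that means concluding there is no evidence of ability when actually the subject performs better than chance.

A Type II error would mean concluding that the subject is guessing at random (p = 1/4) (or at least failing to establish that the subject performs better than chance) when in fact the subject performs better than chance. Consequence: genuine ability (if it existed) would go unrecognized.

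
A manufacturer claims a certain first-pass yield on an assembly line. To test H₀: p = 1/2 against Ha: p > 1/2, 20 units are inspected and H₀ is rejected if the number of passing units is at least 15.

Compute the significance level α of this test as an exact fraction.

Under H₀, X ~ Binomial(20, 1/2), and α = P(X ≥ 15).
Summing the upper tail: (15504 + 4845 + 1140 + 190 + 20 + 1) / 2^20 = 21700/1048576 = 5425/262144.

5425/262144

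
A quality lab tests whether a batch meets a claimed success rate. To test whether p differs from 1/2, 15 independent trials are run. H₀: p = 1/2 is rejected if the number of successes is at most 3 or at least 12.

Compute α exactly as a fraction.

9/256

Under H₀, K ~ Binomial(15, 1/2); α is the probability of landing in either tail, P(K ≤ 3) + P(K ≥ 12).
By symmetry, α = 2·P(K ≤ 3) = 2·(1 + 15 + 105 + 455)/32768 = 1152/32768 = 9/256.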